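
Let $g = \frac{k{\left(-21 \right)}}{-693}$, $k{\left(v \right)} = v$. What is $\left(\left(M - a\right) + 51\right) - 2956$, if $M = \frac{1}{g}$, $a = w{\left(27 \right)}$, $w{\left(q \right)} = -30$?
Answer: $-2842$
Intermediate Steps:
$g = \frac{1}{33}$ ($g = - \frac{21}{-693} = \left(-21\right) \left(- \frac{1}{693}\right) = \frac{1}{33} \approx 0.030303$)
$a = -30$
$M = 33$ ($M = \frac{1}{\frac{1}{33}} = 33$)
$\left(\left(M - a\right) + 51\right) - 2956 = \left(\left(33 - -30\right) + 51\right) - 2956 = \left(\left(33 + 30\right) + 51\right) - 2956 = \left(63 + 51\right) - 2956 = 114 - 2956 = -2842$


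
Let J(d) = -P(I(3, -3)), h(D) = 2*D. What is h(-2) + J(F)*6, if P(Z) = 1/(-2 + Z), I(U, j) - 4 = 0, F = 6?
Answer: -7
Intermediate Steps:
I(U, j) = 4 (I(U, j) = 4 + 0 = 4)
J(d) = -½ (J(d) = -1/(-2 + 4) = -1/2 = -1*½ = -½)
h(-2) + J(F)*6 = 2*(-2) - ½*6 = -4 - 3 = -7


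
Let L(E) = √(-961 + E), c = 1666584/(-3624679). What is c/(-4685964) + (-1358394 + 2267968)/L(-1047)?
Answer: 1758/17916788297 - 454787*I*√502/502 ≈ 9.812e-8 - 20298.0*I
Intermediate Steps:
c = -1666584/3624679 (c = 1666584*(-1/3624679) = -1666584/3624679 ≈ -0.45979)
c/(-4685964) + (-1358394 + 2267968)/L(-1047) = -1666584/3624679/(-4685964) + (-1358394 + 2267968)/(√(-961 - 1047)) = -1666584/3624679*(-1/4685964) + 909574/(√(-2008)) = 1758/17916788297 + 909574/((2*I*√502)) = 1758/17916788297 + 909574*(-I*√502/1004) = 1758/17916788297 - 454787*I*√502/502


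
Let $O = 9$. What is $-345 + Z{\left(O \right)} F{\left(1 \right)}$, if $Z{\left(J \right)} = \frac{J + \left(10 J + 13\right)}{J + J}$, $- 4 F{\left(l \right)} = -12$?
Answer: $- \frac{979}{3} \approx -326.33$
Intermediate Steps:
$F{\left(l \right)} = 3$ ($F{\left(l \right)} = \left(- \frac{1}{4}\right) \left(-12\right) = 3$)
$Z{\left(J \right)} = \frac{13 + 11 J}{2 J}$ ($Z{\left(J \right)} = \frac{J + \left(13 + 10 J\right)}{2 J} = \left(13 + 11 J\right) \frac{1}{2 J} = \frac{13 + 11 J}{2 J}$)
$-345 + Z{\left(O \right)} F{\left(1 \right)} = -345 + \frac{13 + 11 \cdot 9}{2 \cdot 9} \cdot 3 = -345 + \frac{1}{2} \cdot \frac{1}{9} \left(13 + 99\right) 3 = -345 + \frac{1}{2} \cdot \frac{1}{9} \cdot 112 \cdot 3 = -345 + \frac{56}{9} \cdot 3 = -345 + \frac{56}{3} = - \frac{979}{3}$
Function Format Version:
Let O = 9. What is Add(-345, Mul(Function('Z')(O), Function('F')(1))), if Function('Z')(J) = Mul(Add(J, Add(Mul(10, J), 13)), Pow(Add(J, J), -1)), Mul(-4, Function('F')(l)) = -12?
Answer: Rational(-979, 3) ≈ -326.33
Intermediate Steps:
Function('F')(l) = 3 (Function('F')(l) = Mul(Rational(-1, 4), -12) = 3)
Function('Z')(J) = Mul(Rational(1, 2), Pow(J, -1), Add(13, Mul(11, J))) (Function('Z')(J) = Mul(Add(J, Add(13, Mul(10, J))), Pow(Mul(2, J), -1)) = Mul(Add(13, Mul(11, J)), Mul(Rational(1, 2), Pow(J, -1))) = Mul(Rational(1, 2), Pow(J, -1), Add(13, Mul(11, J))))
Add(-345, Mul(Function('Z')(O), Function('F')(1))) = Add(-345, Mul(Mul(Rational(1, 2), Pow(9, -1), Add(13, Mul(11, 9))), 3)) = Add(-345, Mul(Mul(Rational(1, 2), Rational(1, 9), Add(13, 99)), 3)) = Add(-345, Mul(Mul(Rational(1, 2), Rational(1, 9), 112), 3)) = Add(-345, Mul(Rational(56, 9), 3)) = Add(-345, Rational(56, 3)) = Rational(-979, 3)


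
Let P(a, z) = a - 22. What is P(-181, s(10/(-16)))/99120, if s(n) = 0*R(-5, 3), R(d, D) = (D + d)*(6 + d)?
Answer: -29/14160 ≈ -0.0020480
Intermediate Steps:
R(d, D) = (6 + d)*(D + d)
s(n) = 0 (s(n) = 0*((-5)² + 6*3 + 6*(-5) + 3*(-5)) = 0*(25 + 18 - 30 - 15) = 0*(-2) = 0)
P(a, z) = -22 + a
P(-181, s(10/(-16)))/99120 = (-22 - 181)/99120 = -203*1/99120 = -29/14160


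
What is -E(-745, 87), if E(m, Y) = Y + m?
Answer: 658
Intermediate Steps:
-E(-745, 87) = -(87 - 745) = -1*(-658) = 658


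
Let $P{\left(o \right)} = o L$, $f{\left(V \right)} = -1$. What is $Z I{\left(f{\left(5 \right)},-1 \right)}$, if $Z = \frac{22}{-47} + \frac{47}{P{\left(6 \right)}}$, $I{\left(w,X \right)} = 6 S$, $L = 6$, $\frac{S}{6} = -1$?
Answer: $- \frac{1417}{47} \approx -30.149$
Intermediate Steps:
$S = -6$ ($S = 6 \left(-1\right) = -6$)
$I{\left(w,X \right)} = -36$ ($I{\left(w,X \right)} = 6 \left(-6\right) = -36$)
$P{\left(o \right)} = 6 o$ ($P{\left(o \right)} = o 6 = 6 o$)
$Z = \frac{1417}{1692}$ ($Z = \frac{22}{-47} + \frac{47}{6 \cdot 6} = 22 \left(- \frac{1}{47}\right) + \frac{47}{36} = - \frac{22}{47} + 47 \cdot \frac{1}{36} = - \frac{22}{47} + \frac{47}{36} = \frac{1417}{1692} \approx 0.83747$)
$Z I{\left(f{\left(5 \right)},-1 \right)} = \frac{1417}{1692} \left(-36\right) = - \frac{1417}{47}$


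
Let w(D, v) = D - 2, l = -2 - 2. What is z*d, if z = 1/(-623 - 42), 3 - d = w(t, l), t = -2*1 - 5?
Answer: -12/665 ≈ -0.018045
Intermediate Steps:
l = -4
t = -7 (t = -2 - 5 = -7)
w(D, v) = -2 + D
d = 12 (d = 3 - (-2 - 7) = 3 - 1*(-9) = 3 + 9 = 12)
z = -1/665 (z = 1/(-665) = -1/665 ≈ -0.0015038)
z*d = -1/665*12 = -12/665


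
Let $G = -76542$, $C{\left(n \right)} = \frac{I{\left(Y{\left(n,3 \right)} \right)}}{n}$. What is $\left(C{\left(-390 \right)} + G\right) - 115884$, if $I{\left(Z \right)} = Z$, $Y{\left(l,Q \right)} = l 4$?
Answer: $-192422$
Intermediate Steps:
$Y{\left(l,Q \right)} = 4 l$
$C{\left(n \right)} = 4$ ($C{\left(n \right)} = \frac{4 n}{n} = 4$)
$\left(C{\left(-390 \right)} + G\right) - 115884 = \left(4 - 76542\right) - 115884 = -76538 - 115884 = -192422$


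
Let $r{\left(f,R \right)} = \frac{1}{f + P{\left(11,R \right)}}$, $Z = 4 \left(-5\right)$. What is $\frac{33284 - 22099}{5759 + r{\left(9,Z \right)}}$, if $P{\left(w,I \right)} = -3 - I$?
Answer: $\frac{58162}{29947} \approx 1.9422$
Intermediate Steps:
$Z = -20$
$r{\left(f,R \right)} = \frac{1}{-3 + f - R}$ ($r{\left(f,R \right)} = \frac{1}{f - \left(3 + R\right)} = \frac{1}{-3 + f - R}$)
$\frac{33284 - 22099}{5759 + r{\left(9,Z \right)}} = \frac{33284 - 22099}{5759 + \frac{1}{-3 + 9 - -20}} = \frac{11185}{5759 + \frac{1}{-3 + 9 + 20}} = \frac{11185}{5759 + \frac{1}{26}} = \frac{11185}{\frac{149735}{26}} = 11185 \cdot \frac{26}{149735} = \frac{58162}{29947}$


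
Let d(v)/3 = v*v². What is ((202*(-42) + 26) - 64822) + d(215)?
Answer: 29741845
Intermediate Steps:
d(v) = 3*v³ (d(v) = 3*(v*v²) = 3*v³)
((202*(-42) + 26) - 64822) + d(215) = ((202*(-42) + 26) - 64822) + 3*215³ = ((-8484 + 26) - 64822) + 3*9938375 = (-8458 - 64822) + 29815125 = -73280 + 29815125 = 29741845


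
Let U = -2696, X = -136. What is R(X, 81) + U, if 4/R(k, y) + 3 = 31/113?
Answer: -207705/77 ≈ -2697.5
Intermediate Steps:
R(k, y) = -113/77 (R(k, y) = 4/(-3 + 31/113) = 4/(-308/113) = 4*(-113/308) = -113/77)
R(X, 81) + U = -113/77 - 2696 = -207705/77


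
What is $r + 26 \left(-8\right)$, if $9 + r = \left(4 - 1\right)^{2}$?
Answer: $-208$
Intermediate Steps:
$r = 0$ ($r = -9 + \left(4 - 1\right)^{2} = -9 + 3^{2} = -9 + 9 = 0$)
$r + 26 \left(-8\right) = 0 + 26 \left(-8\right) = 0 - 208 = -208$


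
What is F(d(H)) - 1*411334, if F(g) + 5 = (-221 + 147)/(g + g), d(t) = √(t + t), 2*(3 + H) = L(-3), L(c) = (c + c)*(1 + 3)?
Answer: -411339 + 37*I*√30/30 ≈ -4.1134e+5 + 6.7552*I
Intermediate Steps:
L(c) = 8*c (L(c) = (2*c)*4 = 8*c)
H = -15 (H = -3 + (8*(-3))/2 = -3 + (½)*(-24) = -3 - 12 = -15)
d(t) = √2*√t (d(t) = √(2*t) = √2*√t)
F(g) = -5 - 37/g (F(g) = -5 + (-221 + 147)/(g + g) = -5 - 74*1/(2*g) = -5 - 37/g)
F(d(H)) - 1*411334 = (-5 - 37*(-I*√30/30)) - 1*411334 = (-5 - 37*(-I*√30/30)) - 411334 = (-5 - (-37)*I*√30/30) - 411334 = (-5 + 37*I*√30/30) - 411334 = -411339 + 37*I*√30/30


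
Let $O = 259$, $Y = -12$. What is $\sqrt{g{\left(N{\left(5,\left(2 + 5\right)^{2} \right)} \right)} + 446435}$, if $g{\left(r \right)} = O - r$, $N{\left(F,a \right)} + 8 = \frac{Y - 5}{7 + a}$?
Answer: $\frac{3 \sqrt{38912734}}{28} \approx 668.36$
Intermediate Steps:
$N{\left(F,a \right)} = -8 - \frac{17}{7 + a}$ ($N{\left(F,a \right)} = -8 + \frac{-12 - 5}{7 + a} = -8 - \frac{17}{7 + a}$)
$g{\left(r \right)} = 259 - r$
$\sqrt{g{\left(N{\left(5,\left(2 + 5\right)^{2} \right)} \right)} + 446435} = \sqrt{\left(259 - \frac{-73 - 8 \left(2 + 5\right)^{2}}{7 + \left(2 + 5\right)^{2}}\right) + 446435} = \sqrt{\left(259 - \frac{-73 - 8 \cdot 7^{2}}{7 + 7^{2}}\right) + 446435} = \sqrt{\left(259 - \frac{-73 - 392}{7 + 49}\right) + 446435} = \sqrt{\left(259 - \frac{-73 - 392}{56}\right) + 446435} = \sqrt{\left(259 - \frac{1}{56} \left(-465\right)\right) + 446435} = \sqrt{\left(259 - - \frac{465}{56}\right) + 446435} = \sqrt{\left(259 + \frac{465}{56}\right) + 446435} = \sqrt{\frac{14969}{56} + 446435} = \sqrt{\frac{25015329}{56}} = \frac{3 \sqrt{38912734}}{28}$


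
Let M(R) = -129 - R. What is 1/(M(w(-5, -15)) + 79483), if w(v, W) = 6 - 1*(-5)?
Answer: 1/79343 ≈ 1.2604e-5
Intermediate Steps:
w(v, W) = 11 (w(v, W) = 6 + 5 = 11)
1/(M(w(-5, -15)) + 79483) = 1/((-129 - 1*11) + 79483) = 1/((-129 - 11) + 79483) = 1/(-140 + 79483) = 1/79343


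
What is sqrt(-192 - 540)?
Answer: 2*I*sqrt(183) ≈ 27.056*I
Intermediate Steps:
sqrt(-192 - 540) = sqrt(-732) = 2*I*sqrt(183)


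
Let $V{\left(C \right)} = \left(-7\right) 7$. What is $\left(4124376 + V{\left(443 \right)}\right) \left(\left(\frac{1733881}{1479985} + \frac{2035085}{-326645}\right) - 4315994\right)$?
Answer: $- \frac{1721066918038967871043462}{96685940065} \approx -1.7801 \cdot 10^{13}$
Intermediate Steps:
$V{\left(C \right)} = -49$
$\left(4124376 + V{\left(443 \right)}\right) \left(\left(\frac{1733881}{1479985} + \frac{2035085}{-326645}\right) - 4315994\right) = \left(4124376 - 49\right) \left(\left(\frac{1733881}{1479985} + \frac{2035085}{-326645}\right) - 4315994\right) = 4124327 \left(\left(1733881 \cdot \frac{1}{1479985} + 2035085 \left(- \frac{1}{326645}\right)\right) - 4315994\right) = 4124327 \left(\left(\frac{1733881}{1479985} - \frac{407017}{65329}\right) - 4315994\right) = 4124327 \left(- \frac{489106342896}{96685940065} - 4315994\right) = 4124327 \left(- \frac{417296426311242506}{96685940065}\right) = - \frac{1721066918038967871043462}{96685940065}$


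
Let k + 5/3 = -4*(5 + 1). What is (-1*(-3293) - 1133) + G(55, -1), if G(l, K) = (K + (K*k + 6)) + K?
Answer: 6569/3 ≈ 2189.7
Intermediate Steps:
k = -77/3 (k = -5/3 - 4*(5 + 1) = -5/3 - 4*6 = -5/3 - 24 = -77/3 ≈ -25.667)
G(l, K) = 6 - 71*K/3 (G(l, K) = (K + (K*(-77/3) + 6)) + K = (K + (-77*K/3 + 6)) + K = (K + (6 - 77*K/3)) + K = (6 - 74*K/3) + K = 6 - 71*K/3)
(-1*(-3293) - 1133) + G(55, -1) = (-1*(-3293) - 1133) + (6 - 71/3*(-1)) = (3293 - 1133) + (6 + 71/3) = 2160 + 89/3 = 6569/3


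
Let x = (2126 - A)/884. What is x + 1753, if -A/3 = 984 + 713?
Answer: 1556869/884 ≈ 1761.2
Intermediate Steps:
A = -5091 (A = -3*(984 + 713) = -3*1697 = -5091)
x = 7217/884 (x = (2126 - 1*(-5091))/884 = (2126 + 5091)*(1/884) = 7217*(1/884) = 7217/884 ≈ 8.1640)
x + 1753 = 7217/884 + 1753 = 1556869/884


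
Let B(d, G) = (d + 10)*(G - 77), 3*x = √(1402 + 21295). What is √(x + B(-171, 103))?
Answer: √(-37674 + 3*√22697)/3 ≈ 64.31*I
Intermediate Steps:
x = √22697/3 (x = √(1402 + 21295)/3 = √22697/3 ≈ 50.218)
B(d, G) = (-77 + G)*(10 + d) (B(d, G) = (10 + d)*(-77 + G) = (-77 + G)*(10 + d))
√(x + B(-171, 103)) = √(√22697/3 + (-770 - 77*(-171) + 10*103 + 103*(-171))) = √(√22697/3 + (-770 + 13167 + 1030 - 17613)) = √(√22697/3 - 4186) = √(-4186 + √22697/3)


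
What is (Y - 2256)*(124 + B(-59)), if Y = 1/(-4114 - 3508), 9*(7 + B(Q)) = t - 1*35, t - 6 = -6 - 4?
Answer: -2905994377/11433 ≈ -2.5418e+5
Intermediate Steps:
t = -4 (t = 6 + (-6 - 4) = 6 - 10 = -4)
B(Q) = -34/3 (B(Q) = -7 + (-4 - 1*35)/9 = -7 + (-4 - 35)/9 = -7 + (1/9)*(-39) = -7 - 13/3 = -34/3)
Y = -1/7622 (Y = 1/(-7622) = -1/7622 ≈ -0.00013120)
(Y - 2256)*(124 + B(-59)) = (-1/7622 - 2256)*(124 - 34/3) = -17195233/7622*338/3 = -2905994377/11433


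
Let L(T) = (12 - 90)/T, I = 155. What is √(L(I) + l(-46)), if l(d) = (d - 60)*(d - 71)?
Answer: 2*√74486490/155 ≈ 111.36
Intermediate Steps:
l(d) = (-71 + d)*(-60 + d) (l(d) = (-60 + d)*(-71 + d) = (-71 + d)*(-60 + d))
L(T) = -78/T
√(L(I) + l(-46)) = √(-78/155 + (4260 + (-46)² - 131*(-46))) = √(-78*1/155 + (4260 + 2116 + 6026)) = √(-78/155 + 12402) = √(1922232/155) = 2*√74486490/155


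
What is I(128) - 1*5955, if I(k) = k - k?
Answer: -5955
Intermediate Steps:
I(k) = 0
I(128) - 1*5955 = 0 - 1*5955 = 0 - 5955 = -5955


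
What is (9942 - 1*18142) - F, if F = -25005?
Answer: 16805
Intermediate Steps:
(9942 - 1*18142) - F = (9942 - 1*18142) - 1*(-25005) = (9942 - 18142) + 25005 = -8200 + 25005 = 16805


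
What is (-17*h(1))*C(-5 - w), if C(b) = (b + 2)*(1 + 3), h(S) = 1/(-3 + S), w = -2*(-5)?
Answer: -442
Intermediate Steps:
w = 10
C(b) = 8 + 4*b (C(b) = (2 + b)*4 = 8 + 4*b)
(-17*h(1))*C(-5 - w) = (-17/(-3 + 1))*(8 + 4*(-5 - 1*10)) = (-17/(-2))*(8 + 4*(-5 - 10)) = (-17*(-½))*(8 + 4*(-15)) = 17*(8 - 60)/2 = (17/2)*(-52) = -442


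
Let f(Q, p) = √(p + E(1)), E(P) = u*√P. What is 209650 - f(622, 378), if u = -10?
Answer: 209650 - 4*√23 ≈ 2.0963e+5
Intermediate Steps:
E(P) = -10*√P
f(Q, p) = √(-10 + p) (f(Q, p) = √(p - 10*√1) = √(p - 10*1) = √(p - 10) = √(-10 + p))
209650 - f(622, 378) = 209650 - √(-10 + 378) = 209650 - √368 = 209650 - 4*√23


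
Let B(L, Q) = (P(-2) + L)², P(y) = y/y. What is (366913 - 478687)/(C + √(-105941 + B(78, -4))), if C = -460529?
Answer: 51475168446/212087059541 + 1117740*I*√997/212087059541 ≈ 0.24271 + 0.00016641*I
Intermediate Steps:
P(y) = 1
B(L, Q) = (1 + L)²
(366913 - 478687)/(C + √(-105941 + B(78, -4))) = (366913 - 478687)/(-460529 + √(-105941 + (1 + 78)²)) = -111774/(-460529 + √(-105941 + 79²)) = -111774/(-460529 + √(-105941 + 6241)) = -111774/(-460529 + √(-99700)) = -111774/(-460529 + 10*I*√997)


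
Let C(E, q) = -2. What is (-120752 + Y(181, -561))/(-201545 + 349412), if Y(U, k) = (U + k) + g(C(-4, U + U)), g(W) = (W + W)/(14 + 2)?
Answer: -484529/591468 ≈ -0.81920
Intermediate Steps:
g(W) = W/8 (g(W) = (2*W)/16 = (2*W)*(1/16) = W/8)
Y(U, k) = -¼ + U + k (Y(U, k) = (U + k) + (⅛)*(-2) = (U + k) - ¼ = -¼ + U + k)
(-120752 + Y(181, -561))/(-201545 + 349412) = (-120752 + (-¼ + 181 - 561))/(-201545 + 349412) = (-120752 - 1521/4)/147867 = -484529/4*1/147867 = -484529/591468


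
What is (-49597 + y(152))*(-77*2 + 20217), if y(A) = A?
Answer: -992015035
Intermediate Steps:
(-49597 + y(152))*(-77*2 + 20217) = (-49597 + 152)*(-77*2 + 20217) = -49445*(-154 + 20217) = -49445*20063 = -992015035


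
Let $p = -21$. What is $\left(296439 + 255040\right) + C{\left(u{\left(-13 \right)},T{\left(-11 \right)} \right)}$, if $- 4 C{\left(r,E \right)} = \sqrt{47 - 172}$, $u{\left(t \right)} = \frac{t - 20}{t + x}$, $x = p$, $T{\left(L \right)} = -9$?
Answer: $551479 - \frac{5 i \sqrt{5}}{4} \approx 5.5148 \cdot 10^{5} - 2.7951 i$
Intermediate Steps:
$x = -21$
$u{\left(t \right)} = \frac{-20 + t}{-21 + t}$ ($u{\left(t \right)} = \frac{t - 20}{t - 21} = \frac{-20 + t}{-21 + t}$)
$C{\left(r,E \right)} = - \frac{5 i \sqrt{5}}{4}$ ($C{\left(r,E \right)} = - \frac{\sqrt{47 - 172}}{4} = - \frac{\sqrt{-125}}{4} = - \frac{5 i \sqrt{5}}{4}$)
$\left(296439 + 255040\right) + C{\left(u{\left(-13 \right)},T{\left(-11 \right)} \right)} = \left(296439 + 255040\right) - \frac{5 i \sqrt{5}}{4} = 551479 - \frac{5 i \sqrt{5}}{4}$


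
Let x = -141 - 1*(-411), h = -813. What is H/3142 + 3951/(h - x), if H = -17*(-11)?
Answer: -4070507/1134262 ≈ -3.5887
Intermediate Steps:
x = 270 (x = -141 + 411 = 270)
H = 187
H/3142 + 3951/(h - x) = 187/3142 + 3951/(-813 - 1*270) = 187*(1/3142) + 3951/(-813 - 270) = 187/3142 + 3951/(-1083) = 187/3142 + 3951*(-1/1083) = 187/3142 - 1317/361 = -4070507/1134262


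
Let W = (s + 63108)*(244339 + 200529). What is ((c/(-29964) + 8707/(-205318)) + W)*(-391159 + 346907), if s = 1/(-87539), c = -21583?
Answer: -83634775537058499067177949735/67319116511691 ≈ -1.2424e+15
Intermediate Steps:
s = -1/87539 ≈ -1.1423e-5
W = 2457633766615148/87539 (W = (-1/87539 + 63108)*(244339 + 200529) = (5524411211/87539)*444868 = 2457633766615148/87539 ≈ 2.8075e+10)
((c/(-29964) + 8707/(-205318)) + W)*(-391159 + 346907) = ((-21583/(-29964) + 8707/(-205318)) + 2457633766615148/87539)*(-391159 + 346907) = ((-21583*(-1/29964) + 8707*(-1/205318)) + 2457633766615148/87539)*(-44252) = ((21583/29964 - 8707/205318) + 2457633766615148/87539)*(-44252) = (2085240923/3076074276 + 2457633766615148/87539)*(-44252) = (7559864009496384259891345/269276466046764)*(-44252) = -83634775537058499067177949735/67319116511691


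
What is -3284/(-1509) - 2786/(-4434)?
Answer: 3127555/1115151 ≈ 2.8046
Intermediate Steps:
-3284/(-1509) - 2786/(-4434) = -3284*(-1/1509) - 2786*(-1/4434) = 3284/1509 + 1393/2217 = 3127555/1115151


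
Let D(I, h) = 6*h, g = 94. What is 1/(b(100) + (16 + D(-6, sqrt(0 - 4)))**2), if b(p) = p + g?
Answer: 17/13394 - 32*I/20091 ≈ 0.0012692 - 0.0015928*I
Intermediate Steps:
b(p) = 94 + p (b(p) = p + 94 = 94 + p)
1/(b(100) + (16 + D(-6, sqrt(0 - 4)))**2) = 1/((94 + 100) + (16 + 6*sqrt(0 - 4))**2) = 1/(194 + (16 + 6*sqrt(-4))**2) = 1/(194 + (16 + 6*(2*I))**2) = 1/(194 + (16 + 12*I)**2)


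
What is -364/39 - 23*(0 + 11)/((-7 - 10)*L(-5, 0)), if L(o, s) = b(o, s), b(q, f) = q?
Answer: -3139/255 ≈ -12.310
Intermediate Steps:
L(o, s) = o
-364/39 - 23*(0 + 11)/((-7 - 10)*L(-5, 0)) = -364/39 - 23*(-(0 + 11)/(5*(-7 - 10))) = -364*1/39 - 23/(-17/11*(-5)) = -28/3 - 23/(-17*1/11*(-5)) = -28/3 - 23/((-17/11*(-5))) = -28/3 - 23/85/11 = -28/3 - 23*11/85 = -28/3 - 253/85 = -3139/255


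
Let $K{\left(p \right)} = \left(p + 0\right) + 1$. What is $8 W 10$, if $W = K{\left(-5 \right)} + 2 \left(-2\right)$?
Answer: $-640$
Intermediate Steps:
$K{\left(p \right)} = 1 + p$ ($K{\left(p \right)} = p + 1 = 1 + p$)
$W = -8$ ($W = \left(1 - 5\right) + 2 \left(-2\right) = -4 - 4 = -8$)
$8 W 10 = 8 \left(-8\right) 10 = \left(-64\right) 10 = -640$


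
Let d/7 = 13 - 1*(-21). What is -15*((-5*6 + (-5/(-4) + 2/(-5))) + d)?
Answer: -12531/4 ≈ -3132.8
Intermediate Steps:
d = 238 (d = 7*(13 - 1*(-21)) = 7*(13 + 21) = 7*34 = 238)
-15*((-5*6 + (-5/(-4) + 2/(-5))) + d) = -15*((-5*6 + (-5/(-4) + 2/(-5))) + 238) = -15*((-30 + (-5*(-¼) + 2*(-⅕))) + 238) = -15*((-30 + (5/4 - ⅖)) + 238) = -15*((-30 + 17/20) + 238) = -15*(-583/20 + 238) = -15*4177/20 = -12531/4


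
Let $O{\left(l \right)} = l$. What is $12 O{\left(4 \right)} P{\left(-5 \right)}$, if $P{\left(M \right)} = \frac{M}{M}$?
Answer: $48$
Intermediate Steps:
$P{\left(M \right)} = 1$
$12 O{\left(4 \right)} P{\left(-5 \right)} = 12 \cdot 4 \cdot 1 = 48 \cdot 1 = 48$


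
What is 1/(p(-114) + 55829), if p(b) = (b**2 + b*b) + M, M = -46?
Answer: 1/81775 ≈ 1.2229e-5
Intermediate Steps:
p(b) = -46 + 2*b**2 (p(b) = (b**2 + b*b) - 46 = (b**2 + b**2) - 46 = 2*b**2 - 46 = -46 + 2*b**2)
1/(p(-114) + 55829) = 1/((-46 + 2*(-114)**2) + 55829) = 1/((-46 + 2*12996) + 55829) = 1/((-46 + 25992) + 55829) = 1/(25946 + 55829) = 1/81775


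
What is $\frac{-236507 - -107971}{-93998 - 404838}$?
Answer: $\frac{32134}{124709} \approx 0.25767$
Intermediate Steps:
$\frac{-236507 - -107971}{-93998 - 404838} = \frac{-236507 + \left(-70543 + 178514\right)}{-498836} = \left(-236507 + 107971\right) \left(- \frac{1}{498836}\right) = \left(-128536\right) \left(- \frac{1}{498836}\right) = \frac{32134}{124709}$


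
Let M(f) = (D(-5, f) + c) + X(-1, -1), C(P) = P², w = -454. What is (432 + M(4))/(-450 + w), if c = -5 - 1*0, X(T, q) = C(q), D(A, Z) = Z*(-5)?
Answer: -51/113 ≈ -0.45133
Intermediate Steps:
D(A, Z) = -5*Z
X(T, q) = q²
c = -5 (c = -5 + 0 = -5)
M(f) = -4 - 5*f (M(f) = (-5*f - 5) + (-1)² = (-5 - 5*f) + 1 = -4 - 5*f)
(432 + M(4))/(-450 + w) = (432 + (-4 - 5*4))/(-450 - 454) = (432 + (-4 - 20))/(-904) = (432 - 24)*(-1/904) = 408*(-1/904) = -51/113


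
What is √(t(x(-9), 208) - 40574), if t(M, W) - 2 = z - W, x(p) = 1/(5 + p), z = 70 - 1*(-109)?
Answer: I*√40601 ≈ 201.5*I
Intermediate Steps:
z = 179 (z = 70 + 109 = 179)
t(M, W) = 181 - W (t(M, W) = 2 + (179 - W) = 181 - W)
√(t(x(-9), 208) - 40574) = √((181 - 1*208) - 40574) = √((181 - 208) - 40574) = √(-27 - 40574) = √(-40601) = I*√40601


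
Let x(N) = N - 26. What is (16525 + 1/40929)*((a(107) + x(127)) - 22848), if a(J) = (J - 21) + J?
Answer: -726401753724/1949 ≈ -3.7270e+8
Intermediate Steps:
x(N) = -26 + N
a(J) = -21 + 2*J (a(J) = (-21 + J) + J = -21 + 2*J)
(16525 + 1/40929)*((a(107) + x(127)) - 22848) = (16525 + 1/40929)*(((-21 + 2*107) + (-26 + 127)) - 22848) = (16525 + 1/40929)*(((-21 + 214) + 101) - 22848) = 676351726*((193 + 101) - 22848)/40929 = 676351726*(294 - 22848)/40929 = (676351726/40929)*(-22554) = -726401753724/1949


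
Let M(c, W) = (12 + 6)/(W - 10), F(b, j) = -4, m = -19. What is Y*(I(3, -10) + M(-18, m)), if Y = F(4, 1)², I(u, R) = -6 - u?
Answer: -4464/29 ≈ -153.93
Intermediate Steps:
M(c, W) = 18/(-10 + W)
Y = 16 (Y = (-4)² = 16)
Y*(I(3, -10) + M(-18, m)) = 16*((-6 - 1*3) + 18/(-10 - 19)) = 16*((-6 - 3) + 18/(-29)) = 16*(-9 + 18*(-1/29)) = 16*(-9 - 18/29) = 16*(-279/29) = -4464/29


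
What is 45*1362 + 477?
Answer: 61767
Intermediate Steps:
45*1362 + 477 = 61290 + 477 = 61767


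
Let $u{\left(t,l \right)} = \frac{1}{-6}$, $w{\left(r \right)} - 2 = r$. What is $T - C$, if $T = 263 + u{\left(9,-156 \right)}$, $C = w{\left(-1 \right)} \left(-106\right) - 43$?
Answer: $\frac{2471}{6} \approx 411.83$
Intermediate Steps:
$w{\left(r \right)} = 2 + r$
$u{\left(t,l \right)} = - \frac{1}{6}$
$C = -149$ ($C = \left(2 - 1\right) \left(-106\right) - 43 = 1 \left(-106\right) - 43 = -106 - 43 = -149$)
$T = \frac{1577}{6}$ ($T = 263 - \frac{1}{6} = \frac{1577}{6} \approx 262.83$)
$T - C = \frac{1577}{6} - -149 = \frac{1577}{6} + 149 = \frac{2471}{6}$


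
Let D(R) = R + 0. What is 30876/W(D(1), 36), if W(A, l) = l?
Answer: 2573/3 ≈ 857.67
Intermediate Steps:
D(R) = R
30876/W(D(1), 36) = 30876/36 = 30876*(1/36) = 2573/3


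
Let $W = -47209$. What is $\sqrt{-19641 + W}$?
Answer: $5 i \sqrt{2674} \approx 258.55 i$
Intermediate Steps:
$\sqrt{-19641 + W} = \sqrt{-19641 - 47209} = \sqrt{-66850} = 5 i \sqrt{2674}$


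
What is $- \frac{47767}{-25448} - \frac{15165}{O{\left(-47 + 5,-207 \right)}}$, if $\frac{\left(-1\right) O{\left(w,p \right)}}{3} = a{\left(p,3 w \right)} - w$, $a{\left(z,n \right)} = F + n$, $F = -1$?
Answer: $- \frac{24915889}{432616} \approx -57.594$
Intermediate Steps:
$a{\left(z,n \right)} = -1 + n$
$O{\left(w,p \right)} = 3 - 6 w$ ($O{\left(w,p \right)} = - 3 \left(\left(-1 + 3 w\right) - w\right) = - 3 \left(-1 + 2 w\right) = 3 - 6 w$)
$- \frac{47767}{-25448} - \frac{15165}{O{\left(-47 + 5,-207 \right)}} = - \frac{47767}{-25448} - \frac{15165}{3 - 6 \left(-47 + 5\right)} = \left(-47767\right) \left(- \frac{1}{25448}\right) - \frac{15165}{3 - -252} = \frac{47767}{25448} - \frac{15165}{3 + 252} = \frac{47767}{25448} - \frac{15165}{255} = \frac{47767}{25448} - \frac{1011}{17} = - \frac{24915889}{432616}$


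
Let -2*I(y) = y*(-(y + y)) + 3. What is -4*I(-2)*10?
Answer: -100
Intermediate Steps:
I(y) = -3/2 + y**2 (I(y) = -(y*(-(y + y)) + 3)/2 = -(y*(-2*y) + 3)/2 = -(-2*y**2 + 3)/2 = -(3 - 2*y**2)/2 = -3/2 + y**2)
-4*I(-2)*10 = -4*(-3/2 + (-2)**2)*10 = -4*(-3/2 + 4)*10 = -4*5/2*10 = -10*10 = -100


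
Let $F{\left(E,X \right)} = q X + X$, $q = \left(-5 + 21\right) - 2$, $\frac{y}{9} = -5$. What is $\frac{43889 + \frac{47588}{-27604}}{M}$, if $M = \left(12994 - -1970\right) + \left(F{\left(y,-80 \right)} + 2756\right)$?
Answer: $\frac{75716523}{28501130} \approx 2.6566$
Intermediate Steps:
$y = -45$ ($y = 9 \left(-5\right) = -45$)
$q = 14$ ($q = 16 - 2 = 14$)
$F{\left(E,X \right)} = 15 X$ ($F{\left(E,X \right)} = 14 X + X = 15 X$)
$M = 16520$ ($M = \left(12994 - -1970\right) + \left(15 \left(-80\right) + 2756\right) = \left(12994 + 1970\right) + \left(-1200 + 2756\right) = 14964 + 1556 = 16520$)
$\frac{43889 + \frac{47588}{-27604}}{M} = \frac{43889 + \frac{47588}{-27604}}{16520} = \left(43889 + 47588 \left(- \frac{1}{27604}\right)\right) \frac{1}{16520} = \left(43889 - \frac{11897}{6901}\right) \frac{1}{16520} = \frac{302866092}{6901} \cdot \frac{1}{16520} = \frac{75716523}{28501130}$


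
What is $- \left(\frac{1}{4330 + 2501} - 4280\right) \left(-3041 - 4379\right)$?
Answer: $- \frac{216936158180}{6831} \approx -3.1758 \cdot 10^{7}$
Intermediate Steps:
$- \left(\frac{1}{4330 + 2501} - 4280\right) \left(-3041 - 4379\right) = - \left(\frac{1}{6831} - 4280\right) \left(-7420\right) = - \frac{\left(-29236679\right) \left(-7420\right)}{6831} = \left(-1\right) \frac{216936158180}{6831} = - \frac{216936158180}{6831}$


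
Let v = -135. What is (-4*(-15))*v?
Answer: -8100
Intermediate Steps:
(-4*(-15))*v = -4*(-15)*(-135) = 60*(-135) = -8100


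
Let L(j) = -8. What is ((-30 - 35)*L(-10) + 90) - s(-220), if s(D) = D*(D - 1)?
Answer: -48010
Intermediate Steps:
s(D) = D*(-1 + D)
((-30 - 35)*L(-10) + 90) - s(-220) = ((-30 - 35)*(-8) + 90) - (-220)*(-1 - 220) = (-65*(-8) + 90) - (-220)*(-221) = (520 + 90) - 1*48620 = 610 - 48620 = -48010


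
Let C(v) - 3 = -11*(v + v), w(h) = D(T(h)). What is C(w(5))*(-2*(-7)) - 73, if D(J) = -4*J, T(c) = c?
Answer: 6129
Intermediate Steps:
w(h) = -4*h
C(v) = 3 - 22*v (C(v) = 3 - 11*(v + v) = 3 - 22*v)
C(w(5))*(-2*(-7)) - 73 = (3 - (-88)*5)*(-2*(-7)) - 73 = (3 - 22*(-20))*14 - 73 = (3 + 440)*14 - 73 = 443*14 - 73 = 6202 - 73 = 6129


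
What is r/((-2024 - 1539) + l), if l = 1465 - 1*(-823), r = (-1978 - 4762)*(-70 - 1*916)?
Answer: -78184/15 ≈ -5212.3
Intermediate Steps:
r = 6645640 (r = -6740*(-70 - 916) = -6740*(-986) = 6645640)
l = 2288 (l = 1465 + 823 = 2288)
r/((-2024 - 1539) + l) = 6645640/((-2024 - 1539) + 2288) = 6645640/(-3563 + 2288) = 6645640/(-1275) = 6645640*(-1/1275) = -78184/15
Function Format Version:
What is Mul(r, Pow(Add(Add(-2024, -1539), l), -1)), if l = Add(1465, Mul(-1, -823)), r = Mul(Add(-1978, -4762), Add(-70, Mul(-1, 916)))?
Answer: Rational(-78184, 15) ≈ -5212.3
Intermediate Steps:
r = 6645640 (r = Mul(-6740, Add(-70, -916)) = Mul(-6740, -986) = 6645640)
l = 2288 (l = Add(1465, 823) = 2288)
Mul(r, Pow(Add(Add(-2024, -1539), l), -1)) = Mul(6645640, Pow(Add(Add(-2024, -1539), 2288), -1)) = Mul(6645640, Pow(Add(-3563, 2288), -1)) = Mul(6645640, Pow(-1275, -1)) = Mul(6645640, Rational(-1, 1275)) = Rational(-78184, 15)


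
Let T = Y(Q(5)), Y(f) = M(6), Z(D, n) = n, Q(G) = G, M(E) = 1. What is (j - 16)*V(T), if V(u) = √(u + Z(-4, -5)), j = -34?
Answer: -100*I ≈ -100.0*I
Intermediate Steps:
Y(f) = 1
T = 1
V(u) = √(-5 + u) (V(u) = √(u - 5) = √(-5 + u))
(j - 16)*V(T) = (-34 - 16)*√(-5 + 1) = -100*I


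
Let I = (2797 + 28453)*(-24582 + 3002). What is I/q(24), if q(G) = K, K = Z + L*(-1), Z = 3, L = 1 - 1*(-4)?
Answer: 337187500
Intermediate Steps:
L = 5 (L = 1 + 4 = 5)
I = -674375000 (I = 31250*(-21580) = -674375000)
K = -2 (K = 3 + 5*(-1) = 3 - 5 = -2)
q(G) = -2
I/q(24) = -674375000/(-2) = -674375000*(-½) = 337187500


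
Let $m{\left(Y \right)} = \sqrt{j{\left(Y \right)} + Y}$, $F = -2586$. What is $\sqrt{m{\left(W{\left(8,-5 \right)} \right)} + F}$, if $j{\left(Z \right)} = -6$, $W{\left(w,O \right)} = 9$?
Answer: $\sqrt{-2586 + \sqrt{3}} \approx 50.836 i$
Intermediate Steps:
$m{\left(Y \right)} = \sqrt{-6 + Y}$
$\sqrt{m{\left(W{\left(8,-5 \right)} \right)} + F} = \sqrt{\sqrt{-6 + 9} - 2586} = \sqrt{\sqrt{3} - 2586} = \sqrt{-2586 + \sqrt{3}}$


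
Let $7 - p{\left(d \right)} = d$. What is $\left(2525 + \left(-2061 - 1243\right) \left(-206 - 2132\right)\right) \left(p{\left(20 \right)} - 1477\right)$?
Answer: $-11513642730$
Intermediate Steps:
$p{\left(d \right)} = 7 - d$
$\left(2525 + \left(-2061 - 1243\right) \left(-206 - 2132\right)\right) \left(p{\left(20 \right)} - 1477\right) = \left(2525 + \left(-2061 - 1243\right) \left(-206 - 2132\right)\right) \left(\left(7 - 20\right) - 1477\right) = \left(2525 - -7724752\right) \left(\left(7 - 20\right) - 1477\right) = \left(2525 + 7724752\right) \left(-13 - 1477\right) = 7727277 \left(-1490\right) = -11513642730$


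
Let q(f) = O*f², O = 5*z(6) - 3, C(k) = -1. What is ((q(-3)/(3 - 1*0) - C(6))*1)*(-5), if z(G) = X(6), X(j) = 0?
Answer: 40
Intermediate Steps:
z(G) = 0
O = -3 (O = 5*0 - 3 = 0 - 3 = -3)
q(f) = -3*f²
((q(-3)/(3 - 1*0) - C(6))*1)*(-5) = (((-3*(-3)²)/(3 - 1*0) - 1*(-1))*1)*(-5) = (((-3*9)/(3 + 0) + 1)*1)*(-5) = ((-27/3 + 1)*1)*(-5) = ((-27*⅓ + 1)*1)*(-5) = ((-9 + 1)*1)*(-5) = -8*1*(-5) = -8*(-5) = 40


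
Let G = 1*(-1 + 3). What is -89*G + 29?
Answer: -149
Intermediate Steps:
G = 2 (G = 1*2 = 2)
-89*G + 29 = -89*2 + 29 = -178 + 29 = -149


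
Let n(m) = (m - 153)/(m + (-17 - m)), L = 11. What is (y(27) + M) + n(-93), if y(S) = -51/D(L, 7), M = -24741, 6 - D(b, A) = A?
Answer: -419484/17 ≈ -24676.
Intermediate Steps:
D(b, A) = 6 - A
n(m) = 9 - m/17 (n(m) = (-153 + m)/(-17) = (-153 + m)*(-1/17) = 9 - m/17)
y(S) = 51 (y(S) = -51/(6 - 1*7) = -51/(6 - 7) = -51/(-1) = -51*(-1) = 51)
(y(27) + M) + n(-93) = (51 - 24741) + (9 - 1/17*(-93)) = -24690 + (9 + 93/17) = -24690 + 246/17 = -419484/17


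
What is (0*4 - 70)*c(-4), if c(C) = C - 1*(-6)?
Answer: -140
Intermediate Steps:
c(C) = 6 + C (c(C) = C + 6 = 6 + C)
(0*4 - 70)*c(-4) = (0*4 - 70)*(6 - 4) = (0 - 70)*2 = -70*2 = -140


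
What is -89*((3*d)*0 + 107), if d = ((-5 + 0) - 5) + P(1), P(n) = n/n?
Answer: -9523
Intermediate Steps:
P(n) = 1
d = -9 (d = ((-5 + 0) - 5) + 1 = (-5 - 5) + 1 = -10 + 1 = -9)
-89*((3*d)*0 + 107) = -89*((3*(-9))*0 + 107) = -89*(-27*0 + 107) = -89*(0 + 107) = -89*107 = -9523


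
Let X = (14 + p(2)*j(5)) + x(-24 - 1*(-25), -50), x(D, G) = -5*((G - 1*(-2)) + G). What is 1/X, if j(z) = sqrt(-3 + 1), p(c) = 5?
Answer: 252/127033 - 5*I*sqrt(2)/254066 ≈ 0.0019837 - 2.7832e-5*I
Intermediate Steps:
x(D, G) = -10 - 10*G (x(D, G) = -5*((G + 2) + G) = -5*((2 + G) + G) = -5*(2 + 2*G) = -10 - 10*G)
j(z) = I*sqrt(2) (j(z) = sqrt(-2) = I*sqrt(2))
X = 504 + 5*I*sqrt(2) (X = (14 + 5*(I*sqrt(2))) + (-10 - 10*(-50)) = (14 + 5*I*sqrt(2)) + (-10 + 500) = (14 + 5*I*sqrt(2)) + 490 = 504 + 5*I*sqrt(2) ≈ 504.0 + 7.0711*I)
1/X = 1/(504 + 5*I*sqrt(2))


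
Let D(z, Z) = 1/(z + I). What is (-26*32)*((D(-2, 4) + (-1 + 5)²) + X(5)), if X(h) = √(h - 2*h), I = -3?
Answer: -65728/5 - 832*I*√5 ≈ -13146.0 - 1860.4*I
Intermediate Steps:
D(z, Z) = 1/(-3 + z) (D(z, Z) = 1/(z - 3) = 1/(-3 + z))
X(h) = √(-h)
(-26*32)*((D(-2, 4) + (-1 + 5)²) + X(5)) = (-26*32)*((1/(-3 - 2) + (-1 + 5)²) + √(-1*5)) = -832*((1/(-5) + 4²) + √(-5)) = -832*((-⅕ + 16) + I*√5) = -832*(79/5 + I*√5) = -65728/5 - 832*I*√5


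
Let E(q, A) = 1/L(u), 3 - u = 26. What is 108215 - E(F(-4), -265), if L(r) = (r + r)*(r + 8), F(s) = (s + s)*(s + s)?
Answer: 74668349/690 ≈ 1.0822e+5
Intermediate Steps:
u = -23 (u = 3 - 1*26 = 3 - 26 = -23)
F(s) = 4*s**2 (F(s) = (2*s)*(2*s) = 4*s**2)
L(r) = 2*r*(8 + r) (L(r) = (2*r)*(8 + r) = 2*r*(8 + r))
E(q, A) = 1/690 (E(q, A) = 1/(2*(-23)*(8 - 23)) = 1/(2*(-23)*(-15)) = 1/690)
108215 - E(F(-4), -265) = 108215 - 1*1/690 = 108215 - 1/690 = 74668349/690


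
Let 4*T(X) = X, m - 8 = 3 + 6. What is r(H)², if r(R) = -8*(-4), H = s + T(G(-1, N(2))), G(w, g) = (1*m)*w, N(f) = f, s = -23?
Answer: 1024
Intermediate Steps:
m = 17 (m = 8 + (3 + 6) = 8 + 9 = 17)
G(w, g) = 17*w (G(w, g) = (1*17)*w = 17*w)
T(X) = X/4
H = -109/4 (H = -23 + (17*(-1))/4 = -23 + (¼)*(-17) = -23 - 17/4 = -109/4 ≈ -27.250)
r(R) = 32
r(H)² = 32² = 1024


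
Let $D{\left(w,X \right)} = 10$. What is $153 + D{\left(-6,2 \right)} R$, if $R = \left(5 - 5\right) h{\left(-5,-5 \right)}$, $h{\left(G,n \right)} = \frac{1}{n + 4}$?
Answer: $153$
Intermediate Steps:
$h{\left(G,n \right)} = \frac{1}{4 + n}$
$R = 0$ ($R = \frac{5 - 5}{4 - 5} = \frac{0}{-1} = 0 \left(-1\right) = 0$)
$153 + D{\left(-6,2 \right)} R = 153 + 10 \cdot 0 = 153 + 0 = 153$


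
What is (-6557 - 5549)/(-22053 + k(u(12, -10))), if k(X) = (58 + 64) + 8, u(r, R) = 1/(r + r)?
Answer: 12106/21923 ≈ 0.55221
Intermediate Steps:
u(r, R) = 1/(2*r)
k(X) = 130 (k(X) = 122 + 8 = 130)
(-6557 - 5549)/(-22053 + k(u(12, -10))) = (-6557 - 5549)/(-22053 + 130) = -12106/(-21923) = -12106*(-1/21923) = 12106/21923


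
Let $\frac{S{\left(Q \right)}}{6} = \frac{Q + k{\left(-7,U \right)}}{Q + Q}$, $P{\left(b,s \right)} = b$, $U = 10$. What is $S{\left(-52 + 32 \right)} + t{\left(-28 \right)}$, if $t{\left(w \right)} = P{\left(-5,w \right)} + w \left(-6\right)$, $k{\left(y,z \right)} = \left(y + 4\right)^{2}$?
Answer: $\frac{3293}{20} \approx 164.65$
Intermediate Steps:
$k{\left(y,z \right)} = \left(4 + y\right)^{2}$
$t{\left(w \right)} = -5 - 6 w$ ($t{\left(w \right)} = -5 + w \left(-6\right) = -5 - 6 w$)
$S{\left(Q \right)} = \frac{3 \left(9 + Q\right)}{Q}$ ($S{\left(Q \right)} = 6 \frac{Q + \left(4 - 7\right)^{2}}{Q + Q} = 6 \frac{Q + \left(-3\right)^{2}}{2 Q} = 6 \left(Q + 9\right) \frac{1}{2 Q} = 6 \left(9 + Q\right) \frac{1}{2 Q} = 6 \frac{9 + Q}{2 Q} = \frac{3 \left(9 + Q\right)}{Q}$)
$S{\left(-52 + 32 \right)} + t{\left(-28 \right)} = \left(3 + \frac{27}{-52 + 32}\right) - -163 = \left(3 + \frac{27}{-20}\right) + \left(-5 + 168\right) = \left(3 + 27 \left(- \frac{1}{20}\right)\right) + 163 = \left(3 - \frac{27}{20}\right) + 163 = \frac{33}{20} + 163 = \frac{3293}{20}$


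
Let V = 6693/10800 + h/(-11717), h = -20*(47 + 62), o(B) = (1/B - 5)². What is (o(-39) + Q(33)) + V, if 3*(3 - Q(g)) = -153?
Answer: 63415313107/792069200 ≈ 80.063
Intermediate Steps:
Q(g) = 54 (Q(g) = 3 - ⅓*(-153) = 3 + 51 = 54)
o(B) = (-5 + 1/B)²
h = -2180 (h = -20*109 = -2180)
V = 33988627/42181200 (V = 6693/10800 - 2180/(-11717) = 6693*(1/10800) - 2180*(-1/11717) = 2231/3600 + 2180/11717 = 33988627/42181200 ≈ 0.80578)
(o(-39) + Q(33)) + V = ((-1 + 5*(-39))²/(-39)² + 54) + 33988627/42181200 = ((-1 - 195)²/1521 + 54) + 33988627/42181200 = ((1/1521)*(-196)² + 54) + 33988627/42181200 = ((1/1521)*38416 + 54) + 33988627/42181200 = (38416/1521 + 54) + 33988627/42181200 = 120550/1521 + 33988627/42181200 = 63415313107/792069200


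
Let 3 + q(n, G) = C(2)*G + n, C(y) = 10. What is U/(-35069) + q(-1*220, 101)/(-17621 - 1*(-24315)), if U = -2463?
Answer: 44086625/234751886 ≈ 0.18780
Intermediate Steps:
q(n, G) = -3 + n + 10*G (q(n, G) = -3 + (10*G + n) = -3 + (n + 10*G) = -3 + n + 10*G)
U/(-35069) + q(-1*220, 101)/(-17621 - 1*(-24315)) = -2463/(-35069) + (-3 - 1*220 + 10*101)/(-17621 - 1*(-24315)) = -2463*(-1/35069) + (-3 - 220 + 1010)/(-17621 + 24315) = 2463/35069 + 787/6694 = 44086625/234751886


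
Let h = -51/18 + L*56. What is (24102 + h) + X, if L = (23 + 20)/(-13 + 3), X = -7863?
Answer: 479861/30 ≈ 15995.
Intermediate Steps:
L = -43/10 (L = 43/(-10) = 43*(-1/10) = -43/10 ≈ -4.3000)
h = -7309/30 (h = -51/18 - 43/10*56 = -51*1/18 - 1204/5 = -17/6 - 1204/5 = -7309/30 ≈ -243.63)
(24102 + h) + X = (24102 - 7309/30) - 7863 = 715751/30 - 7863 = 479861/30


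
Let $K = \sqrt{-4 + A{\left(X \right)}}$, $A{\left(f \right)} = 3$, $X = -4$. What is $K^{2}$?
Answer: $-1$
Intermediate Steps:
$K = i$ ($K = \sqrt{-4 + 3} = \sqrt{-1} = i \approx 1.0 i$)
$K^{2} = i^{2} = -1$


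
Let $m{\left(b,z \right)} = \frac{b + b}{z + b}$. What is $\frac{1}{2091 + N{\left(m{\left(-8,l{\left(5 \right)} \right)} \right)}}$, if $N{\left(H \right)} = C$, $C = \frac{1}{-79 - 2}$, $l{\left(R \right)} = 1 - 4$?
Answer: $\frac{81}{169370} \approx 0.00047824$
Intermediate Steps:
$l{\left(R \right)} = -3$
$m{\left(b,z \right)} = \frac{2 b}{b + z}$
$C = - \frac{1}{81}$ ($C = \frac{1}{-79 - 2} = \frac{1}{-81} = - \frac{1}{81} \approx -0.012346$)
$N{\left(H \right)} = - \frac{1}{81}$
$\frac{1}{2091 + N{\left(m{\left(-8,l{\left(5 \right)} \right)} \right)}} = \frac{1}{2091 - \frac{1}{81}} = \frac{1}{\frac{169370}{81}} = \frac{81}{169370}$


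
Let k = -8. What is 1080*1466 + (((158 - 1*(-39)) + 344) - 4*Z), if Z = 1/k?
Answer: 3167643/2 ≈ 1.5838e+6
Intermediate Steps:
Z = -⅛ (Z = 1/(-8) = -⅛ ≈ -0.12500)
1080*1466 + (((158 - 1*(-39)) + 344) - 4*Z) = 1080*1466 + (((158 - 1*(-39)) + 344) - 4*(-⅛)) = 1583280 + (((158 + 39) + 344) + ½) = 1583280 + ((197 + 344) + ½) = 1583280 + (541 + ½) = 1583280 + 1083/2 = 3167643/2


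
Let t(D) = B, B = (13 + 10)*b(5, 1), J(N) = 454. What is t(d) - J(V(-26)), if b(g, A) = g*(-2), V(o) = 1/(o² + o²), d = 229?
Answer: -684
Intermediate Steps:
V(o) = 1/(2*o²)
b(g, A) = -2*g
B = -230 (B = (13 + 10)*(-2*5) = 23*(-10) = -230)
t(D) = -230
t(d) - J(V(-26)) = -230 - 1*454 = -230 - 454 = -684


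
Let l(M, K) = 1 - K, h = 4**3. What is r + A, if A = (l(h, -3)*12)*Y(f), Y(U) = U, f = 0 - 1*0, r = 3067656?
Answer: 3067656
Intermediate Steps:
f = 0 (f = 0 + 0 = 0)
h = 64
A = 0 (A = ((1 - 1*(-3))*12)*0 = ((1 + 3)*12)*0 = (4*12)*0 = 48*0 = 0)
r + A = 3067656 + 0 = 3067656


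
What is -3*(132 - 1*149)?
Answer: 51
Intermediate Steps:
-3*(132 - 1*149) = -3*(132 - 149) = -3*(-17) = 51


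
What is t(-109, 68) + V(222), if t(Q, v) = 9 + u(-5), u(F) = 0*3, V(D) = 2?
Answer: 11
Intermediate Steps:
u(F) = 0
t(Q, v) = 9 (t(Q, v) = 9 + 0 = 9)
t(-109, 68) + V(222) = 9 + 2 = 11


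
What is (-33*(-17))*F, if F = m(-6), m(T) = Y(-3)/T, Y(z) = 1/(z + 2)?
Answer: 187/2 ≈ 93.500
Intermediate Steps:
Y(z) = 1/(2 + z)
m(T) = -1/T (m(T) = 1/((2 - 3)*T) = 1/((-1)*T) = -1/T)
F = 1/6 (F = -1/(-6) = -1*(-1/6) = 1/6 ≈ 0.16667)
(-33*(-17))*F = -33*(-17)*(1/6) = 561*(1/6) = 187/2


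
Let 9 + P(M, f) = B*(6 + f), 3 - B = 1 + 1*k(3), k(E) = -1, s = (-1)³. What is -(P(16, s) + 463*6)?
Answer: -2784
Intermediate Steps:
s = -1
B = 3 (B = 3 - (1 + 1*(-1)) = 3 - (1 - 1) = 3 - 1*0 = 3 + 0 = 3)
P(M, f) = 9 + 3*f (P(M, f) = -9 + 3*(6 + f) = -9 + (18 + 3*f) = 9 + 3*f)
-(P(16, s) + 463*6) = -((9 + 3*(-1)) + 463*6) = -((9 - 3) + 2778) = -(6 + 2778) = -1*2784 = -2784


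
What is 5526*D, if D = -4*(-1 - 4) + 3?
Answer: 127098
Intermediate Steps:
D = 23 (D = -4*(-5) + 3 = 20 + 3 = 23)
5526*D = 5526*23 = 127098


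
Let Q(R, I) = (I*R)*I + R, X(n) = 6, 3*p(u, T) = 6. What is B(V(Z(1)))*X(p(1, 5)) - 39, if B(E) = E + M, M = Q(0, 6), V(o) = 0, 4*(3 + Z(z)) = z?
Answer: -39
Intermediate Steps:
p(u, T) = 2 (p(u, T) = (1/3)*6 = 2)
Z(z) = -3 + z/4
Q(R, I) = R + R*I**2 (Q(R, I) = R*I**2 + R = R + R*I**2)
M = 0 (M = 0*(1 + 6**2) = 0*(1 + 36) = 0*37 = 0)
B(E) = E (B(E) = E + 0 = E)
B(V(Z(1)))*X(p(1, 5)) - 39 = 0*6 - 39 = 0 - 39 = -39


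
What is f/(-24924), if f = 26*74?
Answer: -481/6231 ≈ -0.077195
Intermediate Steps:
f = 1924
f/(-24924) = 1924/(-24924) = 1924*(-1/24924) = -481/6231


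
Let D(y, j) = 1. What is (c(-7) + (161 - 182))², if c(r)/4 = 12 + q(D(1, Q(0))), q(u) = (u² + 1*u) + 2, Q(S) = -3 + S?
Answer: 1849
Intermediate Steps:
q(u) = 2 + u + u² (q(u) = (u² + u) + 2 = (u + u²) + 2 = 2 + u + u²)
c(r) = 64 (c(r) = 4*(12 + (2 + 1 + 1²)) = 4*(12 + (2 + 1 + 1)) = 4*(12 + 4) = 4*16 = 64)
(c(-7) + (161 - 182))² = (64 + (161 - 182))² = (64 - 21)² = 43² = 1849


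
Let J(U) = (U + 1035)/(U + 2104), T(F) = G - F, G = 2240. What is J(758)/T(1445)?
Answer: 1793/2275290 ≈ 0.00078803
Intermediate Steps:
T(F) = 2240 - F
J(U) = (1035 + U)/(2104 + U)
J(758)/T(1445) = ((1035 + 758)/(2104 + 758))/(2240 - 1*1445) = (1793/2862)/(2240 - 1445) = ((1/2862)*1793)/795 = (1793/2862)*(1/795) = 1793/2275290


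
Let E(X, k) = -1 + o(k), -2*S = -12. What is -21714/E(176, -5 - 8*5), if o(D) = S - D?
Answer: -10857/25 ≈ -434.28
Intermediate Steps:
S = 6 (S = -½*(-12) = 6)
o(D) = 6 - D
E(X, k) = 5 - k (E(X, k) = -1 + (6 - k) = 5 - k)
-21714/E(176, -5 - 8*5) = -21714/(5 - (-5 - 8*5)) = -21714/(5 - (-5 - 40)) = -21714/(5 - 1*(-45)) = -21714/(5 + 45) = -21714/50 = -21714*1/50 = -10857/25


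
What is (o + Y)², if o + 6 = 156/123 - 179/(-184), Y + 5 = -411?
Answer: 10027741888921/56911936 ≈ 1.7620e+5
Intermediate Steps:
Y = -416 (Y = -5 - 411 = -416)
o = -28357/7544 (o = -6 + (156/123 - 179/(-184)) = -6 + (156*(1/123) - 179*(-1/184)) = -6 + (52/41 + 179/184) = -6 + 16907/7544 = -28357/7544 ≈ -3.7589)
(o + Y)² = (-28357/7544 - 416)² = (-3166661/7544)² = 10027741888921/56911936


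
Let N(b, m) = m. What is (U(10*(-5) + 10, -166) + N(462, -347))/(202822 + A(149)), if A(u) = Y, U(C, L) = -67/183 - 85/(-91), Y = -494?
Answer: -5769133/3369368184 ≈ -0.0017122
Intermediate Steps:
U(C, L) = 9458/16653 (U(C, L) = -67*1/183 - 85*(-1/91) = -67/183 + 85/91 = 9458/16653)
A(u) = -494
(U(10*(-5) + 10, -166) + N(462, -347))/(202822 + A(149)) = (9458/16653 - 347)/(202822 - 494) = -5769133/16653/202328 = -5769133/16653*1/202328 = -5769133/3369368184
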